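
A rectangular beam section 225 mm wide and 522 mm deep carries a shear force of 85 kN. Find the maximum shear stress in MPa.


A = b * h = 225 * 522 = 117450 mm^2
V = 85 kN = 85000.0 N
tau_max = 1.5 * V / A = 1.5 * 85000.0 / 117450
= 1.0856 MPa

1.0856 MPa


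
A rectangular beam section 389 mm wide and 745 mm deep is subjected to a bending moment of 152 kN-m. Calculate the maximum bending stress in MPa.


I = b * h^3 / 12 = 389 * 745^3 / 12 = 13404085010.42 mm^4
y = h / 2 = 745 / 2 = 372.5 mm
M = 152 kN-m = 152000000.0 N-mm
sigma = M * y / I = 152000000.0 * 372.5 / 13404085010.42
= 4.22 MPa

4.22 MPa


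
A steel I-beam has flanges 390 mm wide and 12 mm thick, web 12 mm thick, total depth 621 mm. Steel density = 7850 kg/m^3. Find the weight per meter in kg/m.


A_flanges = 2 * 390 * 12 = 9360 mm^2
A_web = (621 - 2 * 12) * 12 = 7164 mm^2
A_total = 9360 + 7164 = 16524 mm^2 = 0.016524 m^2
Weight = rho * A = 7850 * 0.016524 = 129.7134 kg/m

129.7134 kg/m


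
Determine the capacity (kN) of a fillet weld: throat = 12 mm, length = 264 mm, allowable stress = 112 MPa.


Strength = throat * length * allowable stress
= 12 * 264 * 112 N
= 354816 N
= 354.82 kN

354.82 kN


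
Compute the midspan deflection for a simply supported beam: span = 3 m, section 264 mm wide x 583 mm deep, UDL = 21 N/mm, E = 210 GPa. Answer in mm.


I = 264 * 583^3 / 12 = 4359416314.0 mm^4
L = 3000.0 mm, w = 21 N/mm, E = 210000.0 MPa
delta = 5 * w * L^4 / (384 * E * I)
= 5 * 21 * 3000.0^4 / (384 * 210000.0 * 4359416314.0)
= 0.0242 mm

0.0242 mm


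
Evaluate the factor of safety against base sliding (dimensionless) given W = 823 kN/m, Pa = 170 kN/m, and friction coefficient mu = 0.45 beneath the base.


Resisting force = mu * W = 0.45 * 823 = 370.35 kN/m
FOS = Resisting / Driving = 370.35 / 170
= 2.1785 (dimensionless)

2.1785 (dimensionless)


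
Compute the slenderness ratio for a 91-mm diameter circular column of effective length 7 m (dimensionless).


Radius of gyration r = d / 4 = 91 / 4 = 22.75 mm
L_eff = 7000.0 mm
Slenderness ratio = L / r = 7000.0 / 22.75 = 307.69 (dimensionless)

307.69 (dimensionless)


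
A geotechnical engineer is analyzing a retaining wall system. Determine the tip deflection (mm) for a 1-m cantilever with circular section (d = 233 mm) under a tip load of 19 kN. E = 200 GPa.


I = pi * d^4 / 64 = pi * 233^4 / 64 = 144675030.57 mm^4
L = 1000.0 mm, P = 19000.0 N, E = 200000.0 MPa
delta = P * L^3 / (3 * E * I)
= 19000.0 * 1000.0^3 / (3 * 200000.0 * 144675030.57)
= 0.2189 mm

0.2189 mm


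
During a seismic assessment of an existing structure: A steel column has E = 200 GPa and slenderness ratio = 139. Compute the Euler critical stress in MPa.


sigma_cr = pi^2 * E / lambda^2
= 9.8696 * 200000.0 / 139^2
= 9.8696 * 200000.0 / 19321
= 102.1645 MPa

102.1645 MPa


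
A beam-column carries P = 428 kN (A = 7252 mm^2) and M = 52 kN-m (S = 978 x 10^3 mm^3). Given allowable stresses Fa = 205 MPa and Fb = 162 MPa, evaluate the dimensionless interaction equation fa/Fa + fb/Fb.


f_a = P / A = 428000.0 / 7252 = 59.0182 MPa
f_b = M / S = 52000000.0 / 978000.0 = 53.1697 MPa
Ratio = f_a / Fa + f_b / Fb
= 59.0182 / 205 + 53.1697 / 162
= 0.6161 (dimensionless)

0.6161 (dimensionless)


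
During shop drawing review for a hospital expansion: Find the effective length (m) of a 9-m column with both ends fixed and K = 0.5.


L_eff = K * L
= 0.5 * 9
= 4.5 m

4.5 m


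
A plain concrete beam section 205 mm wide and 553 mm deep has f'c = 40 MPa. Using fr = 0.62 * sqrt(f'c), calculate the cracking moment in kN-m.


fr = 0.62 * sqrt(40) = 0.62 * 6.3246 = 3.9212 MPa
I = 205 * 553^3 / 12 = 2889003107.08 mm^4
y_t = 276.5 mm
M_cr = fr * I / y_t = 3.9212 * 2889003107.08 / 276.5 N-mm
= 40.9708 kN-m

40.9708 kN-m


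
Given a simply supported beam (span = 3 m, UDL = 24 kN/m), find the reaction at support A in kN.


Total load = w * L = 24 * 3 = 72 kN
By symmetry, each reaction R = total / 2 = 72 / 2 = 36.0 kN

36.0 kN


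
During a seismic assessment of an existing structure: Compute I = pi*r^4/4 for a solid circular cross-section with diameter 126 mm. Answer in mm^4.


r = d / 2 = 126 / 2 = 63.0 mm
I = pi * r^4 / 4 = pi * 63.0^4 / 4
= 12372346.64 mm^4

12372346.64 mm^4


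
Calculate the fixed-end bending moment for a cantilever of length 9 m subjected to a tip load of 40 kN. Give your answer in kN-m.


For a cantilever with a point load at the free end:
M_max = P * L = 40 * 9 = 360 kN-m

360 kN-m


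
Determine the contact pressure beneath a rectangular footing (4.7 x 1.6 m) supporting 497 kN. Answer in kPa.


A = 4.7 * 1.6 = 7.52 m^2
q = P / A = 497 / 7.52
= 66.0904 kPa

66.0904 kPa


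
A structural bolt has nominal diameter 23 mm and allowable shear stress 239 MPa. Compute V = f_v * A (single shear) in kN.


A = pi * d^2 / 4 = pi * 23^2 / 4 = 415.4756 mm^2
V = f_v * A / 1000 = 239 * 415.4756 / 1000
= 99.2987 kN

99.2987 kN


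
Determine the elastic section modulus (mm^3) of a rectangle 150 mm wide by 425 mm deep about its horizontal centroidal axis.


S = b * h^2 / 6
= 150 * 425^2 / 6
= 150 * 180625 / 6
= 4515625.0 mm^3

4515625.0 mm^3


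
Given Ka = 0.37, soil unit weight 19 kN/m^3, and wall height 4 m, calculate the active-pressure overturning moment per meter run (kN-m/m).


Pa = 0.5 * Ka * gamma * H^2
= 0.5 * 0.37 * 19 * 4^2
= 56.24 kN/m
Arm = H / 3 = 4 / 3 = 1.3333 m
Mo = Pa * arm = Pa * H / 3 = 56.24 * 4 / 3 = 74.9867 kN-m/m

74.9867 kN-m/m


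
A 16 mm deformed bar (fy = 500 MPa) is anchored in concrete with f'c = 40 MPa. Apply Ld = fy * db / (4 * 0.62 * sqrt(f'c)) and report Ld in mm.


Ld = (fy * db) / (4 * 0.62 * sqrt(f'c))
= (500 * 16) / (4 * 0.62 * sqrt(40))
= 8000 / 15.6849
= 510.04 mm

510.04 mm


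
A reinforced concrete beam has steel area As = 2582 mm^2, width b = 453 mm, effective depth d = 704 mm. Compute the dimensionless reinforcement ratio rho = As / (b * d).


rho = As / (b * d)
= 2582 / (453 * 704)
= 2582 / 318912
= 0.008096 (dimensionless)

0.008096 (dimensionless)


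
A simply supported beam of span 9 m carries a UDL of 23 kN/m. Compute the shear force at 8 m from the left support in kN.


R_A = w * L / 2 = 23 * 9 / 2 = 103.5 kN
V(x) = R_A - w * x = 103.5 - 23 * 8
= -80.5 kN

-80.5 kN


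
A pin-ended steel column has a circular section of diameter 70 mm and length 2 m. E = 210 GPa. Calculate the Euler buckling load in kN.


I = pi * d^4 / 64 = 1178588.12 mm^4
L = 2000.0 mm
P_cr = pi^2 * E * I / L^2
= 9.8696 * 210000.0 * 1178588.12 / 2000.0^2
= 610690.42 N = 610.6904 kN

610.6904 kN


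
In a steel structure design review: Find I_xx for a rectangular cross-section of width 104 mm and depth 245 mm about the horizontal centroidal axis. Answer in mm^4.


I = b * h^3 / 12
= 104 * 245^3 / 12
= 104 * 14706125 / 12
= 127453083.33 mm^4

127453083.33 mm^4


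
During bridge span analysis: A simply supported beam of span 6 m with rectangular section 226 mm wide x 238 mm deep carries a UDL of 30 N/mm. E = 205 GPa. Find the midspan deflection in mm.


I = 226 * 238^3 / 12 = 253897289.33 mm^4
L = 6000.0 mm, w = 30 N/mm, E = 205000.0 MPa
delta = 5 * w * L^4 / (384 * E * I)
= 5 * 30 * 6000.0^4 / (384 * 205000.0 * 253897289.33)
= 9.7264 mm

9.7264 mm


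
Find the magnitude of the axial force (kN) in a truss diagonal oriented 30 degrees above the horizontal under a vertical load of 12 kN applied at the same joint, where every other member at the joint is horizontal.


At the joint, only the diagonal has a vertical component, so vertical equilibrium gives:
F * sin(30) = 12
F = 12 / sin(30)
= 12 / 0.5
= 24.0 kN

24.0 kN


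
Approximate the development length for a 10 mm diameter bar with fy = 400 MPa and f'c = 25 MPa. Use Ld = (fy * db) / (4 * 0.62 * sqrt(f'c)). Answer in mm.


Ld = (fy * db) / (4 * 0.62 * sqrt(f'c))
= (400 * 10) / (4 * 0.62 * sqrt(25))
= 4000 / 12.4
= 322.58 mm

322.58 mm


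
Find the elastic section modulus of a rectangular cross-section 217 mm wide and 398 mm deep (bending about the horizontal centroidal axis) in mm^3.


S = b * h^2 / 6
= 217 * 398^2 / 6
= 217 * 158404 / 6
= 5728944.67 mm^3

5728944.67 mm^3


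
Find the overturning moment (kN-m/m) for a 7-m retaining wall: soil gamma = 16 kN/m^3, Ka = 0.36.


Pa = 0.5 * Ka * gamma * H^2
= 0.5 * 0.36 * 16 * 7^2
= 141.12 kN/m
Arm = H / 3 = 7 / 3 = 2.3333 m
Mo = Pa * arm = Pa * H / 3 = 141.12 * 7 / 3 = 329.28 kN-m/m

329.28 kN-m/m


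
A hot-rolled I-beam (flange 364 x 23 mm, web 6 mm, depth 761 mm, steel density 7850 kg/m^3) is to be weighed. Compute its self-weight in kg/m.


A_flanges = 2 * 364 * 23 = 16744 mm^2
A_web = (761 - 2 * 23) * 6 = 4290 mm^2
A_total = 16744 + 4290 = 21034 mm^2 = 0.021034 m^2
Weight = rho * A = 7850 * 0.021034 = 165.1169 kg/m

165.1169 kg/m


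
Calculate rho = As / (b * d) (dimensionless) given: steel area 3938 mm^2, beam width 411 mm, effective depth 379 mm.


rho = As / (b * d)
= 3938 / (411 * 379)
= 3938 / 155769
= 0.025281 (dimensionless)

0.025281 (dimensionless)


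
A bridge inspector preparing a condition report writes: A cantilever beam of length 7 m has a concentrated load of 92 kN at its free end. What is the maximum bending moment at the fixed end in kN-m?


For a cantilever with a point load at the free end:
M_max = P * L = 92 * 7 = 644 kN-m

644 kN-m


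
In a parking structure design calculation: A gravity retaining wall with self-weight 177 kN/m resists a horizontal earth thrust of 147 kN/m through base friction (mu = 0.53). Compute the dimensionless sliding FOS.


Resisting force = mu * W = 0.53 * 177 = 93.81 kN/m
FOS = Resisting / Driving = 93.81 / 147
= 0.6382 (dimensionless)

0.6382 (dimensionless)


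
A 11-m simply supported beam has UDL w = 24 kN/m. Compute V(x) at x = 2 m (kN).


R_A = w * L / 2 = 24 * 11 / 2 = 132.0 kN
V(x) = R_A - w * x = 132.0 - 24 * 2
= 84.0 kN

84.0 kN


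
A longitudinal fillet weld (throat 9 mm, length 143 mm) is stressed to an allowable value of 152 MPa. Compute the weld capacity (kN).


Strength = throat * length * allowable stress
= 9 * 143 * 152 N
= 195624 N
= 195.62 kN

195.62 kN


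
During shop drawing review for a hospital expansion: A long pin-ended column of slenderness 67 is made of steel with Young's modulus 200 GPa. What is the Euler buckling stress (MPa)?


sigma_cr = pi^2 * E / lambda^2
= 9.8696 * 200000.0 / 67^2
= 9.8696 * 200000.0 / 4489
= 439.724 MPa

439.724 MPa


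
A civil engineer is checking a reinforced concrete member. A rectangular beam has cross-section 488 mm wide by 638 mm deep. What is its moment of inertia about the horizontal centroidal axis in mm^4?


I = b * h^3 / 12
= 488 * 638^3 / 12
= 488 * 259694072 / 12
= 10560892261.33 mm^4

10560892261.33 mm^4


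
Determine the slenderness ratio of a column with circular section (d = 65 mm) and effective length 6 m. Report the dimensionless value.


Radius of gyration r = d / 4 = 65 / 4 = 16.25 mm
L_eff = 6000.0 mm
Slenderness ratio = L / r = 6000.0 / 16.25 = 369.23 (dimensionless)

369.23 (dimensionless)


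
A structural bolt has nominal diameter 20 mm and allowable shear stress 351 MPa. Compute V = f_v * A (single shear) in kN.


A = pi * d^2 / 4 = pi * 20^2 / 4 = 314.1593 mm^2
V = f_v * A / 1000 = 351 * 314.1593 / 1000
= 110.2699 kN

110.2699 kN


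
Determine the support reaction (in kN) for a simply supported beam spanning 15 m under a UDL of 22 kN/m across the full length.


Total load = w * L = 22 * 15 = 330 kN
By symmetry, each reaction R = total / 2 = 330 / 2 = 165.0 kN

165.0 kN


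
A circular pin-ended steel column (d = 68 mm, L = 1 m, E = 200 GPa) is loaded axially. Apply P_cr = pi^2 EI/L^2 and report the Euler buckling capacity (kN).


I = pi * d^4 / 64 = 1049555.84 mm^4
L = 1000.0 mm
P_cr = pi^2 * E * I / L^2
= 9.8696 * 200000.0 * 1049555.84 / 1000.0^2
= 2071740.19 N = 2071.7402 kN

2071.7402 kN


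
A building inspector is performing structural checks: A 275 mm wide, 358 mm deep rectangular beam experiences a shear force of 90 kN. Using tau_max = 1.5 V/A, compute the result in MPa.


A = b * h = 275 * 358 = 98450 mm^2
V = 90 kN = 90000.0 N
tau_max = 1.5 * V / A = 1.5 * 90000.0 / 98450
= 1.3713 MPa

1.3713 MPa


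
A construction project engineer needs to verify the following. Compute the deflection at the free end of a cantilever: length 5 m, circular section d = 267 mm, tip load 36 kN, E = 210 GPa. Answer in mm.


I = pi * d^4 / 64 = pi * 267^4 / 64 = 249468056.8 mm^4
L = 5000.0 mm, P = 36000.0 N, E = 210000.0 MPa
delta = P * L^3 / (3 * E * I)
= 36000.0 * 5000.0^3 / (3 * 210000.0 * 249468056.8)
= 28.6324 mm

28.6324 mm


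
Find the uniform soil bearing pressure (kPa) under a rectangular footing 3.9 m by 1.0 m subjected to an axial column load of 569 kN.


A = 3.9 * 1.0 = 3.9 m^2
q = P / A = 569 / 3.9
= 145.8974 kPa

145.8974 kPa


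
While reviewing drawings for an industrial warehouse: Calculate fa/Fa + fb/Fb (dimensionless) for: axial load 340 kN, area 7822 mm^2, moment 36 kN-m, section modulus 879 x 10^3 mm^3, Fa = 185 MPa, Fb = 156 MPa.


f_a = P / A = 340000.0 / 7822 = 43.4671 MPa
f_b = M / S = 36000000.0 / 879000.0 = 40.9556 MPa
Ratio = f_a / Fa + f_b / Fb
= 43.4671 / 185 + 40.9556 / 156
= 0.4975 (dimensionless)

0.4975 (dimensionless)


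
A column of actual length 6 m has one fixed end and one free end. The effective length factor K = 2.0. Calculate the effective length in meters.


L_eff = K * L
= 2.0 * 6
= 12.0 m

12.0 m


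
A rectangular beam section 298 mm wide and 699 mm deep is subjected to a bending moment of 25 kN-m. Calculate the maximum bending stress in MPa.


I = b * h^3 / 12 = 298 * 699^3 / 12 = 8481380458.5 mm^4
y = h / 2 = 699 / 2 = 349.5 mm
M = 25 kN-m = 25000000.0 N-mm
sigma = M * y / I = 25000000.0 * 349.5 / 8481380458.5
= 1.03 MPa

1.03 MPa


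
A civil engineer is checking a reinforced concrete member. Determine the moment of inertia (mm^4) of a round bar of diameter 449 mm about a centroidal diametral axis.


r = d / 2 = 449 / 2 = 224.5 mm
I = pi * r^4 / 4 = pi * 224.5^4 / 4
= 1995056790.82 mm^4

1995056790.82 mm^4


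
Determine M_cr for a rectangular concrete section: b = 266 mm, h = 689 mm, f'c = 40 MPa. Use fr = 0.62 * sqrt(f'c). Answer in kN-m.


fr = 0.62 * sqrt(40) = 0.62 * 6.3246 = 3.9212 MPa
I = 266 * 689^3 / 12 = 7250334712.83 mm^4
y_t = 344.5 mm
M_cr = fr * I / y_t = 3.9212 * 7250334712.83 / 344.5 N-mm
= 82.5259 kN-m

82.5259 kN-m


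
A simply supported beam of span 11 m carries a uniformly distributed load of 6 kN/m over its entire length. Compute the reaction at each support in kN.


Total load = w * L = 6 * 11 = 66 kN
By symmetry, each reaction R = total / 2 = 66 / 2 = 33.0 kN

33.0 kN


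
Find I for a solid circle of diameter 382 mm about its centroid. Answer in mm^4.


r = d / 2 = 382 / 2 = 191.0 mm
I = pi * r^4 / 4 = pi * 191.0^4 / 4
= 1045257639.46 mm^4

1045257639.46 mm^4


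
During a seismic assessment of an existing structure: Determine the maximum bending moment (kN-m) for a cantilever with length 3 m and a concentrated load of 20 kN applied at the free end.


For a cantilever with a point load at the free end:
M_max = P * L = 20 * 3 = 60 kN-m

60 kN-m


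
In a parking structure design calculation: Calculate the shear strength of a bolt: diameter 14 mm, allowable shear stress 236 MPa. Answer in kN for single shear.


A = pi * d^2 / 4 = pi * 14^2 / 4 = 153.938 mm^2
V = f_v * A / 1000 = 236 * 153.938 / 1000
= 36.3294 kN

36.3294 kN


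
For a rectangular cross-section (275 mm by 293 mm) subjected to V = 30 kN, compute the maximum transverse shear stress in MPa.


A = b * h = 275 * 293 = 80575 mm^2
V = 30 kN = 30000.0 N
tau_max = 1.5 * V / A = 1.5 * 30000.0 / 80575
= 0.5585 MPa

0.5585 MPa


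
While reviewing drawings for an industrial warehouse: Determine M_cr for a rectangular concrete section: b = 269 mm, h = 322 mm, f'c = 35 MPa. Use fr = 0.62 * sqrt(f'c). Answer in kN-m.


fr = 0.62 * sqrt(35) = 0.62 * 5.9161 = 3.668 MPa
I = 269 * 322^3 / 12 = 748408392.67 mm^4
y_t = 161.0 mm
M_cr = fr * I / y_t = 3.668 * 748408392.67 / 161.0 N-mm
= 17.0506 kN-m

17.0506 kN-m


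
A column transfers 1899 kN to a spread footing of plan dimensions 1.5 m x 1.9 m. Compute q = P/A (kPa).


A = 1.5 * 1.9 = 2.85 m^2
q = P / A = 1899 / 2.85
= 666.3158 kPa

666.3158 kPa


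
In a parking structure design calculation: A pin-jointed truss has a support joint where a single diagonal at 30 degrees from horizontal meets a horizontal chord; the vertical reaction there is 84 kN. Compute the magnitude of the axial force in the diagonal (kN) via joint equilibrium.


At the joint, only the diagonal has a vertical component, so vertical equilibrium gives:
F * sin(30) = 84
F = 84 / sin(30)
= 84 / 0.5
= 168.0 kN

168.0 kN


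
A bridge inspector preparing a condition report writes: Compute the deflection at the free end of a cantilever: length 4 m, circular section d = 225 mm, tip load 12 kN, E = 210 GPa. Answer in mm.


I = pi * d^4 / 64 = pi * 225^4 / 64 = 125805599.37 mm^4
L = 4000.0 mm, P = 12000.0 N, E = 210000.0 MPa
delta = P * L^3 / (3 * E * I)
= 12000.0 * 4000.0^3 / (3 * 210000.0 * 125805599.37)
= 9.6899 mm

9.6899 mm


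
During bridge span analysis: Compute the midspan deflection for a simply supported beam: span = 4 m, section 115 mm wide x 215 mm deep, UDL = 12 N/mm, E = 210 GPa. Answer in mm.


I = 115 * 215^3 / 12 = 95242760.42 mm^4
L = 4000.0 mm, w = 12 N/mm, E = 210000.0 MPa
delta = 5 * w * L^4 / (384 * E * I)
= 5 * 12 * 4000.0^4 / (384 * 210000.0 * 95242760.42)
= 1.9999 mm

1.9999 mm


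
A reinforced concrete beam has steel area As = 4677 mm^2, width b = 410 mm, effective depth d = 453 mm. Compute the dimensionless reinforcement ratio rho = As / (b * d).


rho = As / (b * d)
= 4677 / (410 * 453)
= 4677 / 185730
= 0.025182 (dimensionless)

0.025182 (dimensionless)


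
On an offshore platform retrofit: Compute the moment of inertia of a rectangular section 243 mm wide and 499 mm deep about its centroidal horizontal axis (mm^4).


I = b * h^3 / 12
= 243 * 499^3 / 12
= 243 * 124251499 / 12
= 2516092854.75 mm^4

2516092854.75 mm^4


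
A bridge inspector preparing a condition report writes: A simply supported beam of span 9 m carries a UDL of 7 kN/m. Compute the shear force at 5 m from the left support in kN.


R_A = w * L / 2 = 7 * 9 / 2 = 31.5 kN
V(x) = R_A - w * x = 31.5 - 7 * 5
= -3.5 kN

-3.5 kN


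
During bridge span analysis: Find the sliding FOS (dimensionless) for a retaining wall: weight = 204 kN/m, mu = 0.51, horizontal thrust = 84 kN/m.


Resisting force = mu * W = 0.51 * 204 = 104.04 kN/m
FOS = Resisting / Driving = 104.04 / 84
= 1.2386 (dimensionless)

1.2386 (dimensionless)


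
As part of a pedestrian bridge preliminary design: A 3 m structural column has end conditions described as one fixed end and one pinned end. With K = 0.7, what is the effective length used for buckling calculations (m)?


L_eff = K * L
= 0.7 * 3
= 2.1 m

2.1 m


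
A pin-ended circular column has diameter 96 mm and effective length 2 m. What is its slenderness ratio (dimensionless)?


Radius of gyration r = d / 4 = 96 / 4 = 24.0 mm
L_eff = 2000.0 mm
Slenderness ratio = L / r = 2000.0 / 24.0 = 83.33 (dimensionless)

83.33 (dimensionless)


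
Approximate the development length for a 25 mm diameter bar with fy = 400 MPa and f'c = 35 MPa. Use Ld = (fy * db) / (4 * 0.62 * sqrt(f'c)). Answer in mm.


Ld = (fy * db) / (4 * 0.62 * sqrt(f'c))
= (400 * 25) / (4 * 0.62 * sqrt(35))
= 10000 / 14.6719
= 681.58 mm

681.58 mm


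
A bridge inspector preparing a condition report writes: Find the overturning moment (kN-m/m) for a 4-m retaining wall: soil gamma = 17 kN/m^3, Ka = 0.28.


Pa = 0.5 * Ka * gamma * H^2
= 0.5 * 0.28 * 17 * 4^2
= 38.08 kN/m
Arm = H / 3 = 4 / 3 = 1.3333 m
Mo = Pa * arm = Pa * H / 3 = 38.08 * 4 / 3 = 50.7733 kN-m/m

50.7733 kN-m/m


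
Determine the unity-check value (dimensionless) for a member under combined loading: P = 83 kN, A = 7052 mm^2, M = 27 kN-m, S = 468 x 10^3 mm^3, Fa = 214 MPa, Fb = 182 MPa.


f_a = P / A = 83000.0 / 7052 = 11.7697 MPa
f_b = M / S = 27000000.0 / 468000.0 = 57.6923 MPa
Ratio = f_a / Fa + f_b / Fb
= 11.7697 / 214 + 57.6923 / 182
= 0.372 (dimensionless)

0.372 (dimensionless)


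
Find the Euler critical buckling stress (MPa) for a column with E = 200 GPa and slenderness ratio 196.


sigma_cr = pi^2 * E / lambda^2
= 9.8696 * 200000.0 / 196^2
= 9.8696 * 200000.0 / 38416
= 51.3828 MPa

51.3828 MPa


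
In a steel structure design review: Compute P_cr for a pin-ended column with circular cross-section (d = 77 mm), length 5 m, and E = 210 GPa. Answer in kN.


I = pi * d^4 / 64 = 1725570.86 mm^4
L = 5000.0 mm
P_cr = pi^2 * E * I / L^2
= 9.8696 * 210000.0 * 1725570.86 / 5000.0^2
= 143057.9 N = 143.0579 kN

143.0579 kN


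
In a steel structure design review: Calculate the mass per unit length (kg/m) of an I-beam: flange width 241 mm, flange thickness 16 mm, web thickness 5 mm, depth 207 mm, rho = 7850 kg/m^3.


A_flanges = 2 * 241 * 16 = 7712 mm^2
A_web = (207 - 2 * 16) * 5 = 875 mm^2
A_total = 7712 + 875 = 8587 mm^2 = 0.008587 m^2
Weight = rho * A = 7850 * 0.008587 = 67.4079 kg/m

67.4079 kg/m


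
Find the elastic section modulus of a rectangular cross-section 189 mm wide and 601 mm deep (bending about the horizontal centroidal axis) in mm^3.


S = b * h^2 / 6
= 189 * 601^2 / 6
= 189 * 361201 / 6
= 11377831.5 mm^3

11377831.5 mm^3


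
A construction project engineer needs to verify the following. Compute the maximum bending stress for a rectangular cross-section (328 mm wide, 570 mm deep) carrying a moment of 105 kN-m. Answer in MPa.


I = b * h^3 / 12 = 328 * 570^3 / 12 = 5061942000.0 mm^4
y = h / 2 = 570 / 2 = 285.0 mm
M = 105 kN-m = 105000000.0 N-mm
sigma = M * y / I = 105000000.0 * 285.0 / 5061942000.0
= 5.91 MPa

5.91 MPa


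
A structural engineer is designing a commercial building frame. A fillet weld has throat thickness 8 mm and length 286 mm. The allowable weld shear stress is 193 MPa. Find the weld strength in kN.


Strength = throat * length * allowable stress
= 8 * 286 * 193 N
= 441584 N
= 441.58 kN

441.58 kN


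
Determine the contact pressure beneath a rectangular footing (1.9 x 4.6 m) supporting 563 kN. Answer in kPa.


A = 1.9 * 4.6 = 8.74 m^2
q = P / A = 563 / 8.74
= 64.4165 kPa

64.4165 kPa


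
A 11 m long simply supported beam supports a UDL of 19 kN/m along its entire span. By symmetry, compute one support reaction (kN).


Total load = w * L = 19 * 11 = 209 kN
By symmetry, each reaction R = total / 2 = 209 / 2 = 104.5 kN

104.5 kN


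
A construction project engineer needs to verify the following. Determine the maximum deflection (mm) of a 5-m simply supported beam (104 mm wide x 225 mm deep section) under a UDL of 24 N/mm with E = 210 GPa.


I = 104 * 225^3 / 12 = 98718750.0 mm^4
L = 5000.0 mm, w = 24 N/mm, E = 210000.0 MPa
delta = 5 * w * L^4 / (384 * E * I)
= 5 * 24 * 5000.0^4 / (384 * 210000.0 * 98718750.0)
= 9.4213 mm

9.4213 mm


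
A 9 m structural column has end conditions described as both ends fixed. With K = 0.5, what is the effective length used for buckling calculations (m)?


L_eff = K * L
= 0.5 * 9
= 4.5 m

4.5 m


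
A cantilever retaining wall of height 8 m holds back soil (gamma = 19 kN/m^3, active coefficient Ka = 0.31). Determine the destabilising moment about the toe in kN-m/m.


Pa = 0.5 * Ka * gamma * H^2
= 0.5 * 0.31 * 19 * 8^2
= 188.48 kN/m
Arm = H / 3 = 8 / 3 = 2.6667 m
Mo = Pa * arm = Pa * H / 3 = 188.48 * 8 / 3 = 502.6133 kN-m/m

502.6133 kN-m/m


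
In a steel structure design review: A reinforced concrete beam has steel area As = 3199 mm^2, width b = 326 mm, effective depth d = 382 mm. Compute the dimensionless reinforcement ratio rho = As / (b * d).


rho = As / (b * d)
= 3199 / (326 * 382)
= 3199 / 124532
= 0.025688 (dimensionless)

0.025688 (dimensionless)


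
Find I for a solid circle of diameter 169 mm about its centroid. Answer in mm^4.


r = d / 2 = 169 / 2 = 84.5 mm
I = pi * r^4 / 4 = pi * 84.5^4 / 4
= 40042088.13 mm^4

40042088.13 mm^4


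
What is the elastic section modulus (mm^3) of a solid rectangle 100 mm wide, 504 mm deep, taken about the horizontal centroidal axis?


S = b * h^2 / 6
= 100 * 504^2 / 6
= 100 * 254016 / 6
= 4233600.0 mm^3

4233600.0 mm^3


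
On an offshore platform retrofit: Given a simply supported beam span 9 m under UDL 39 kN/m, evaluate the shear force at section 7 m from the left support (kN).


R_A = w * L / 2 = 39 * 9 / 2 = 175.5 kN
V(x) = R_A - w * x = 175.5 - 39 * 7
= -97.5 kN

-97.5 kN


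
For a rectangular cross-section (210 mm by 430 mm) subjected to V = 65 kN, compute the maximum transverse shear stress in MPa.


A = b * h = 210 * 430 = 90300 mm^2
V = 65 kN = 65000.0 N
tau_max = 1.5 * V / A = 1.5 * 65000.0 / 90300
= 1.0797 MPa

1.0797 MPa


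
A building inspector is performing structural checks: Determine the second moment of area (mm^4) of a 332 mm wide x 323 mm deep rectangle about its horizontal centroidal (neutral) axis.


I = b * h^3 / 12
= 332 * 323^3 / 12
= 332 * 33698267 / 12
= 932318720.33 mm^4

932318720.33 mm^4


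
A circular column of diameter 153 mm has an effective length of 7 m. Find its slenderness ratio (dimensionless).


Radius of gyration r = d / 4 = 153 / 4 = 38.25 mm
L_eff = 7000.0 mm
Slenderness ratio = L / r = 7000.0 / 38.25 = 183.01 (dimensionless)

183.01 (dimensionless)


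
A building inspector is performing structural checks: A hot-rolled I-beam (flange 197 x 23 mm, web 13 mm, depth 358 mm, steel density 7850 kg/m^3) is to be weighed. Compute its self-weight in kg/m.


A_flanges = 2 * 197 * 23 = 9062 mm^2
A_web = (358 - 2 * 23) * 13 = 4056 mm^2
A_total = 9062 + 4056 = 13118 mm^2 = 0.013118 m^2
Weight = rho * A = 7850 * 0.013118 = 102.9763 kg/m

102.9763 kg/m


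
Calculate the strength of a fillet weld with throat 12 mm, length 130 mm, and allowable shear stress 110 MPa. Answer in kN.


Strength = throat * length * allowable stress
= 12 * 130 * 110 N
= 171600 N
= 171.6 kN

171.6 kN


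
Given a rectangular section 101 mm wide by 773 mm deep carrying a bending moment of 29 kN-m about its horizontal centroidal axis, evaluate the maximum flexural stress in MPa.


I = b * h^3 / 12 = 101 * 773^3 / 12 = 3887573468.08 mm^4
y = h / 2 = 773 / 2 = 386.5 mm
M = 29 kN-m = 29000000.0 N-mm
sigma = M * y / I = 29000000.0 * 386.5 / 3887573468.08
= 2.88 MPa

2.88 MPa


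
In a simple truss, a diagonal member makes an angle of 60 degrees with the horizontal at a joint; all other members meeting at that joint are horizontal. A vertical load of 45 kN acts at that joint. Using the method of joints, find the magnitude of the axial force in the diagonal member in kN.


At the joint, only the diagonal has a vertical component, so vertical equilibrium gives:
F * sin(60) = 45
F = 45 / sin(60)
= 45 / 0.866025
= 51.96 kN

51.96 kN


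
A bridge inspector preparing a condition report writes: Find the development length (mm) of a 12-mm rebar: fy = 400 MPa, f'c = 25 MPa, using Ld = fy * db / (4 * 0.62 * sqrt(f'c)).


Ld = (fy * db) / (4 * 0.62 * sqrt(f'c))
= (400 * 12) / (4 * 0.62 * sqrt(25))
= 4800 / 12.4
= 387.1 mm

387.1 mm


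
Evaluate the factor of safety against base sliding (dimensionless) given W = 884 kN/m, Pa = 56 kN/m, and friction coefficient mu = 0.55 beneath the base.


Resisting force = mu * W = 0.55 * 884 = 486.2 kN/m
FOS = Resisting / Driving = 486.2 / 56
= 8.6821 (dimensionless)

8.6821 (dimensionless)


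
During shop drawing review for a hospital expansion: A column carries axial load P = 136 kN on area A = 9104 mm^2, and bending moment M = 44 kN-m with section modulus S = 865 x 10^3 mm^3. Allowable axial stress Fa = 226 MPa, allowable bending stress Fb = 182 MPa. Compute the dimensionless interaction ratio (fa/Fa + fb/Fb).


f_a = P / A = 136000.0 / 9104 = 14.9385 MPa
f_b = M / S = 44000000.0 / 865000.0 = 50.8671 MPa
Ratio = f_a / Fa + f_b / Fb
= 14.9385 / 226 + 50.8671 / 182
= 0.3456 (dimensionless)

0.3456 (dimensionless)


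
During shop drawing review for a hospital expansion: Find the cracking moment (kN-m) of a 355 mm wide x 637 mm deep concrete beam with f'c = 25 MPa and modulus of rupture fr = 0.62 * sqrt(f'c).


fr = 0.62 * sqrt(25) = 0.62 * 5.0 = 3.1 MPa
I = 355 * 637^3 / 12 = 7646547734.58 mm^4
y_t = 318.5 mm
M_cr = fr * I / y_t = 3.1 * 7646547734.58 / 318.5 N-mm
= 74.4248 kN-m

74.4248 kN-m


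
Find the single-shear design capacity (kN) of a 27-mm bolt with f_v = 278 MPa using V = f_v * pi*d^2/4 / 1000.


A = pi * d^2 / 4 = pi * 27^2 / 4 = 572.5553 mm^2
V = f_v * A / 1000 = 278 * 572.5553 / 1000
= 159.1704 kN

159.1704 kN


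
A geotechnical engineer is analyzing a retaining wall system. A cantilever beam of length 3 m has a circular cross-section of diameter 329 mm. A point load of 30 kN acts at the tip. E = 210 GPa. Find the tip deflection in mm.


I = pi * d^4 / 64 = pi * 329^4 / 64 = 575113405.09 mm^4
L = 3000.0 mm, P = 30000.0 N, E = 210000.0 MPa
delta = P * L^3 / (3 * E * I)
= 30000.0 * 3000.0^3 / (3 * 210000.0 * 575113405.09)
= 2.2356 mm

2.2356 mm


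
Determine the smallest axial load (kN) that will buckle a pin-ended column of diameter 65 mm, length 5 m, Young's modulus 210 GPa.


I = pi * d^4 / 64 = 876240.51 mm^4
L = 5000.0 mm
P_cr = pi^2 * E * I / L^2
= 9.8696 * 210000.0 * 876240.51 / 5000.0^2
= 72644.44 N = 72.6444 kN

72.6444 kN


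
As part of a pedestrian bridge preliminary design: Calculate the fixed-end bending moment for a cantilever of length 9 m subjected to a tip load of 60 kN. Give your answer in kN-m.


For a cantilever with a point load at the free end:
M_max = P * L = 60 * 9 = 540 kN-m

540 kN-m


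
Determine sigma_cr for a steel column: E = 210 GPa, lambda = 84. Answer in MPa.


sigma_cr = pi^2 * E / lambda^2
= 9.8696 * 210000.0 / 84^2
= 9.8696 * 210000.0 / 7056
= 293.7382 MPa

293.7382 MPa


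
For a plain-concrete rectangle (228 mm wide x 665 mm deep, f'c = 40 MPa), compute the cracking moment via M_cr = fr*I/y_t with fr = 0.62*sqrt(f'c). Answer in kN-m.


fr = 0.62 * sqrt(40) = 0.62 * 6.3246 = 3.9212 MPa
I = 228 * 665^3 / 12 = 5587512875.0 mm^4
y_t = 332.5 mm
M_cr = fr * I / y_t = 3.9212 * 5587512875.0 / 332.5 N-mm
= 65.8944 kN-m

65.8944 kN-m


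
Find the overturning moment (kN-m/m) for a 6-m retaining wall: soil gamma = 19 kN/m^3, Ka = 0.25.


Pa = 0.5 * Ka * gamma * H^2
= 0.5 * 0.25 * 19 * 6^2
= 85.5 kN/m
Arm = H / 3 = 6 / 3 = 2.0 m
Mo = Pa * arm = Pa * H / 3 = 85.5 * 6 / 3 = 171.0 kN-m/m

171.0 kN-m/m


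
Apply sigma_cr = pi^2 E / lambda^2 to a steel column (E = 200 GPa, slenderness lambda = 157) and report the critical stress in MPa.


sigma_cr = pi^2 * E / lambda^2
= 9.8696 * 200000.0 / 157^2
= 9.8696 * 200000.0 / 24649
= 80.0812 MPa

80.0812 MPa


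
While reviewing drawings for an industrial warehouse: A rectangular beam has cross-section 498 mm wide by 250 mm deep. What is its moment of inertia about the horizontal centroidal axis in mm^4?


I = b * h^3 / 12
= 498 * 250^3 / 12
= 498 * 15625000 / 12
= 648437500.0 mm^4

648437500.0 mm^4


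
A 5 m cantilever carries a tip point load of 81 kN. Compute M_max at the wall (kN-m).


For a cantilever with a point load at the free end:
M_max = P * L = 81 * 5 = 405 kN-m

405 kN-m


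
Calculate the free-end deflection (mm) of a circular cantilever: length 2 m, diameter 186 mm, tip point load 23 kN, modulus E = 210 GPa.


I = pi * d^4 / 64 = pi * 186^4 / 64 = 58751867.48 mm^4
L = 2000.0 mm, P = 23000.0 N, E = 210000.0 MPa
delta = P * L^3 / (3 * E * I)
= 23000.0 * 2000.0^3 / (3 * 210000.0 * 58751867.48)
= 4.9711 mm

4.9711 mm


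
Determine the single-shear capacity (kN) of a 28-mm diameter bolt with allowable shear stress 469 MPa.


A = pi * d^2 / 4 = pi * 28^2 / 4 = 615.7522 mm^2
V = f_v * A / 1000 = 469 * 615.7522 / 1000
= 288.7878 kN

288.7878 kN


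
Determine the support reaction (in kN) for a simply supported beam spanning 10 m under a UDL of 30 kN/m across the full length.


Total load = w * L = 30 * 10 = 300 kN
By symmetry, each reaction R = total / 2 = 300 / 2 = 150.0 kN

150.0 kN


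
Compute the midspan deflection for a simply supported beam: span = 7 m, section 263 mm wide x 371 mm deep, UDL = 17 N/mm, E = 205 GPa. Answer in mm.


I = 263 * 371^3 / 12 = 1119170441.08 mm^4
L = 7000.0 mm, w = 17 N/mm, E = 205000.0 MPa
delta = 5 * w * L^4 / (384 * E * I)
= 5 * 17 * 7000.0^4 / (384 * 205000.0 * 1119170441.08)
= 2.3165 mm

2.3165 mm


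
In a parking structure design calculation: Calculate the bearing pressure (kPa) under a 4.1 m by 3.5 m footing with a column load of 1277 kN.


A = 4.1 * 3.5 = 14.35 m^2
q = P / A = 1277 / 14.35
= 88.9895 kPa

88.9895 kPa


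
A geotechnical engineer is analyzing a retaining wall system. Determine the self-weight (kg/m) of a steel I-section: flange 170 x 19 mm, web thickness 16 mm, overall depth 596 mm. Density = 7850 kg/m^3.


A_flanges = 2 * 170 * 19 = 6460 mm^2
A_web = (596 - 2 * 19) * 16 = 8928 mm^2
A_total = 6460 + 8928 = 15388 mm^2 = 0.015388 m^2
Weight = rho * A = 7850 * 0.015388 = 120.7958 kg/m

120.7958 kg/m


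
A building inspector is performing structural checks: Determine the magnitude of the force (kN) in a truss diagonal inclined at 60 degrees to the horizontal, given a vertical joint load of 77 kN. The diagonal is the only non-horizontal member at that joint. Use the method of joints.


At the joint, only the diagonal has a vertical component, so vertical equilibrium gives:
F * sin(60) = 77
F = 77 / sin(60)
= 77 / 0.866025
= 88.91 kN

88.91 kN


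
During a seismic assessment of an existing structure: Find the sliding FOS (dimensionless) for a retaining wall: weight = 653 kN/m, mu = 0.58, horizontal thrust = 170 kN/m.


Resisting force = mu * W = 0.58 * 653 = 378.74 kN/m
FOS = Resisting / Driving = 378.74 / 170
= 2.2279 (dimensionless)

2.2279 (dimensionless)


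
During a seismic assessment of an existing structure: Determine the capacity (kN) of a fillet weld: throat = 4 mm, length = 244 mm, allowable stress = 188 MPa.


Strength = throat * length * allowable stress
= 4 * 244 * 188 N
= 183488 N
= 183.49 kN

183.49 kN


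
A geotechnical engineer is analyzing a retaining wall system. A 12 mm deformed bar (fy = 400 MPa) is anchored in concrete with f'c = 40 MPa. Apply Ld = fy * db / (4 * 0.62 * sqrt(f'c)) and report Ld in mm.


Ld = (fy * db) / (4 * 0.62 * sqrt(f'c))
= (400 * 12) / (4 * 0.62 * sqrt(40))
= 4800 / 15.6849
= 306.03 mm

306.03 mm


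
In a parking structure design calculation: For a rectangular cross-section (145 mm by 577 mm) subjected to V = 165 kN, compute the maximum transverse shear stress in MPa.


A = b * h = 145 * 577 = 83665 mm^2
V = 165 kN = 165000.0 N
tau_max = 1.5 * V / A = 1.5 * 165000.0 / 83665
= 2.9582 MPa

2.9582 MPa


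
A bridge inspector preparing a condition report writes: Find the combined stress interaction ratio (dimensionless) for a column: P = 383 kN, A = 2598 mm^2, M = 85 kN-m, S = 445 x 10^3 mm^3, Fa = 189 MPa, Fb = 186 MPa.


f_a = P / A = 383000.0 / 2598 = 147.4211 MPa
f_b = M / S = 85000000.0 / 445000.0 = 191.0112 MPa
Ratio = f_a / Fa + f_b / Fb
= 147.4211 / 189 + 191.0112 / 186
= 1.8069 (dimensionless)

1.8069 (dimensionless)


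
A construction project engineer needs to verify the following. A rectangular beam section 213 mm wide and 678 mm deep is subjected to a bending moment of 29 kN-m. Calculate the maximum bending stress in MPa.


I = b * h^3 / 12 = 213 * 678^3 / 12 = 5532067098.0 mm^4
y = h / 2 = 678 / 2 = 339.0 mm
M = 29 kN-m = 29000000.0 N-mm
sigma = M * y / I = 29000000.0 * 339.0 / 5532067098.0
= 1.78 MPa

1.78 MPa


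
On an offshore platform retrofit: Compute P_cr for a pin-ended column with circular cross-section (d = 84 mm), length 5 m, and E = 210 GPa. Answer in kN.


I = pi * d^4 / 64 = 2443920.32 mm^4
L = 5000.0 mm
P_cr = pi^2 * E * I / L^2
= 9.8696 * 210000.0 * 2443920.32 / 5000.0^2
= 202612.42 N = 202.6124 kN

202.6124 kN


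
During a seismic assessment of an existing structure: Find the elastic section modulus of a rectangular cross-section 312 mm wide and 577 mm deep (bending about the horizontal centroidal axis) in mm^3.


S = b * h^2 / 6
= 312 * 577^2 / 6
= 312 * 332929 / 6
= 17312308.0 mm^3

17312308.0 mm^3


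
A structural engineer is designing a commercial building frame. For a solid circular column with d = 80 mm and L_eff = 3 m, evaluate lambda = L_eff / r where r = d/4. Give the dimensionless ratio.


Radius of gyration r = d / 4 = 80 / 4 = 20.0 mm
L_eff = 3000.0 mm
Slenderness ratio = L / r = 3000.0 / 20.0 = 150.0 (dimensionless)

150.0 (dimensionless)


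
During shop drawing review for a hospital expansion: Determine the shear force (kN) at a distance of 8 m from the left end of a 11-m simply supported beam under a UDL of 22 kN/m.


R_A = w * L / 2 = 22 * 11 / 2 = 121.0 kN
V(x) = R_A - w * x = 121.0 - 22 * 8
= -55.0 kN

-55.0 kN


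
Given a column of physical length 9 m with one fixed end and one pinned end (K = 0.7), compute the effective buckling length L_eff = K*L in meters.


L_eff = K * L
= 0.7 * 9
= 6.3 m

6.3 m


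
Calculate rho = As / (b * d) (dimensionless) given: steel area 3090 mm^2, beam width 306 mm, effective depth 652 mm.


rho = As / (b * d)
= 3090 / (306 * 652)
= 3090 / 199512
= 0.015488 (dimensionless)

0.015488 (dimensionless)


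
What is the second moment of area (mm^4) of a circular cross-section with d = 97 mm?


r = d / 2 = 97 / 2 = 48.5 mm
I = pi * r^4 / 4 = pi * 48.5^4 / 4
= 4345670.92 mm^4

4345670.92 mm^4


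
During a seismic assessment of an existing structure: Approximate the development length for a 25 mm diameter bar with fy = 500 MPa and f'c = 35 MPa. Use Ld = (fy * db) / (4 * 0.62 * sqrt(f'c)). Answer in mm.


Ld = (fy * db) / (4 * 0.62 * sqrt(f'c))
= (500 * 25) / (4 * 0.62 * sqrt(35))
= 12500 / 14.6719
= 851.97 mm

851.97 mm


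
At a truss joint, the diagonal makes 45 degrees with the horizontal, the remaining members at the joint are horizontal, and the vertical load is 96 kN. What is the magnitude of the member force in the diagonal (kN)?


At the joint, only the diagonal has a vertical component, so vertical equilibrium gives:
F * sin(45) = 96
F = 96 / sin(45)
= 96 / 0.707107
= 135.76 kN

135.76 kN


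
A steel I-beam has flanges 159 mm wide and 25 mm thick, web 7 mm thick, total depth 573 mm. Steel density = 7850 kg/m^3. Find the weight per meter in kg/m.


A_flanges = 2 * 159 * 25 = 7950 mm^2
A_web = (573 - 2 * 25) * 7 = 3661 mm^2
A_total = 7950 + 3661 = 11611 mm^2 = 0.011611 m^2
Weight = rho * A = 7850 * 0.011611 = 91.1463 kg/m

91.1463 kg/m


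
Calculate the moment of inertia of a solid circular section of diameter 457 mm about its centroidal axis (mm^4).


r = d / 2 = 457 / 2 = 228.5 mm
I = pi * r^4 / 4 = pi * 228.5^4 / 4
= 2141088895.12 mm^4

2141088895.12 mm^4


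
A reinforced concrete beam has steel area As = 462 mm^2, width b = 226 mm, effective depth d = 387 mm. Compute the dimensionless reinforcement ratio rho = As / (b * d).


rho = As / (b * d)
= 462 / (226 * 387)
= 462 / 87462
= 0.005282 (dimensionless)

0.005282 (dimensionless)


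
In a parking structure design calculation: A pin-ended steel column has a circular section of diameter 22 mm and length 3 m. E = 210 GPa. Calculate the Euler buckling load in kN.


I = pi * d^4 / 64 = 11499.01 mm^4
L = 3000.0 mm
P_cr = pi^2 * E * I / L^2
= 9.8696 * 210000.0 * 11499.01 / 3000.0^2
= 2648.12 N = 2.6481 kN

2.6481 kN


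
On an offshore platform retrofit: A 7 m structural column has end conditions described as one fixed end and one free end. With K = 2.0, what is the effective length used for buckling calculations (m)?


L_eff = K * L
= 2.0 * 7
= 14.0 m

14.0 m
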